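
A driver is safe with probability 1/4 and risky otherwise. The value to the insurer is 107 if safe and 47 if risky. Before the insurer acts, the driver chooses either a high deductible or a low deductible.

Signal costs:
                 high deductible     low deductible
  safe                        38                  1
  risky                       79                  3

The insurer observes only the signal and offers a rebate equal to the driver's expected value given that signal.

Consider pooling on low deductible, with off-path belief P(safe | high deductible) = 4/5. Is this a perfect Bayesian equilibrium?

At the pooled signal (low deductible) the insurer holds the prior 1/4 and pays 1/4·107 + 3/4·47 = 62. Off-path (high deductible) belief 4/5 gives 4/5·107 + 1/5·47 = 95.
Safe: low deductible gives 62 − 1 = 61; high deductible gives 95 − 38 = 57. Stays. ✓
Risky: low deductible gives 62 − 3 = 59; high deductible gives 95 − 79 = 16. Stays. ✓

Yes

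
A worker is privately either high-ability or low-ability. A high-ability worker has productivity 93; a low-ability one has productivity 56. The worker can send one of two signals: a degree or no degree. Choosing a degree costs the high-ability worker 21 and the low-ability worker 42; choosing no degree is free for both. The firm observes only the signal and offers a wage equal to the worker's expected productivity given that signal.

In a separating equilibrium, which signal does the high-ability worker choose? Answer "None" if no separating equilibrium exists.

degree

Try high-ability → degree, low-ability → no degree:
  If types separate, degree earns payment 93 and no degree earns 56.
  High-ability: degree gives 93 − 21 = 72; no degree gives 56 − 0 = 56. No deviation. ✓
  Low-ability: no degree gives 56 − 0 = 56; degree gives 93 − 42 = 51. No deviation. ✓
Both hold — the high-ability type sends degree.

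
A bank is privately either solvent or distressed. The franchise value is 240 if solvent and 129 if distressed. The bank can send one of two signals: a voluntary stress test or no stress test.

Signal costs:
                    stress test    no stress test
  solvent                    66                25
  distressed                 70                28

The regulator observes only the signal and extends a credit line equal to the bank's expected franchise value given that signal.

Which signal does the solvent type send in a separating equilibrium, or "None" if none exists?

None

Try solvent → stress test, distressed → no stress test:
  Under separation the regulator infers type exactly: stress test → solvent (pays 240), no stress test → distressed (pays 129).
  Solvent: stress test gives 240 − 66 = 174; no stress test gives 129 − 25 = 104. No deviation. ✓
  Distressed: no stress test gives 129 − 28 = 101; stress test gives 240 − 70 = 170. Would deviate. ✗
Try solvent → no stress test, distressed → stress test:
  Under separation the regulator infers type exactly: no stress test → solvent (pays 240), stress test → distressed (pays 129).
  Solvent: no stress test gives 240 − 25 = 215; stress test gives 129 − 66 = 63. No deviation. ✓
  Distressed: stress test gives 129 − 70 = 59; no stress test gives 240 − 28 = 212. Would deviate. ✗
Neither assignment is incentive-compatible.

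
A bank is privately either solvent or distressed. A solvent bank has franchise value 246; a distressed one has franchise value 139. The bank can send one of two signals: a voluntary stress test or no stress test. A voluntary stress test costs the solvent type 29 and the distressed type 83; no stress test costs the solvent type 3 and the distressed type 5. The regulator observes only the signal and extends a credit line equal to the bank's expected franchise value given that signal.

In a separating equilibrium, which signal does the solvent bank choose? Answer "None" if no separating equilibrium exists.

Try solvent → stress test, distressed → no stress test:
  If types separate, stress test earns payment 246 and no stress test earns 139.
  Solvent: stress test gives 246 − 29 = 217; no stress test gives 139 − 3 = 136. No deviation. ✓
  Distressed: no stress test gives 139 − 5 = 134; stress test gives 246 − 83 = 163. Would deviate. ✗
Try solvent → no stress test, distressed → stress test:
  If types separate, no stress test earns payment 246 and stress test earns 139.
  Solvent: no stress test gives 246 − 3 = 243; stress test gives 139 − 29 = 110. No deviation. ✓
  Distressed: stress test gives 139 − 83 = 56; no stress test gives 246 − 5 = 241. Would deviate. ✗
Neither assignment is incentive-compatible.

None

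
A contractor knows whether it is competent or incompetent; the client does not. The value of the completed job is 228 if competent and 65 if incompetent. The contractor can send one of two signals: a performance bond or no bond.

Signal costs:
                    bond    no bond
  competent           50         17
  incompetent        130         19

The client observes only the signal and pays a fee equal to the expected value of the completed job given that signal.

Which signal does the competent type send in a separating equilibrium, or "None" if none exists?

None

Try competent → bond, incompetent → no bond:
  If types separate, bond earns payment 228 and no bond earns 65.
  Competent: bond gives 228 − 50 = 178; no bond gives 65 − 17 = 48. No deviation. ✓
  Incompetent: no bond gives 65 − 19 = 46; bond gives 228 − 130 = 98. Would deviate. ✗
Try competent → no bond, incompetent → bond:
  If types separate, no bond earns payment 228 and bond earns 65.
  Competent: no bond gives 228 − 17 = 211; bond gives 65 − 50 = 15. No deviation. ✓
  Incompetent: bond gives 65 − 130 = -65; no bond gives 228 − 19 = 209. Would deviate. ✗
Neither assignment is incentive-compatible.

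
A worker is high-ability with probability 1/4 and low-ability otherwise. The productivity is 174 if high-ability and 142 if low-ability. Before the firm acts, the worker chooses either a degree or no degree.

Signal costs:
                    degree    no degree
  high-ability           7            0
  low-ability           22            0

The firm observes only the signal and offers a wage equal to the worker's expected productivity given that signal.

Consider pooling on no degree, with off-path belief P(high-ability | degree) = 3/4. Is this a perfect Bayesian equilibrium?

No

At the pooled signal (no degree) the firm holds the prior 1/4 and pays 1/4·174 + 3/4·142 = 150. Off-path (degree) belief 3/4 gives 3/4·174 + 1/4·142 = 166.
High-ability: no degree gives 150 − 0 = 150; degree gives 166 − 7 = 159. Deviates. ✗
Low-ability: no degree gives 150 − 0 = 150; degree gives 166 − 22 = 144. Stays. ✓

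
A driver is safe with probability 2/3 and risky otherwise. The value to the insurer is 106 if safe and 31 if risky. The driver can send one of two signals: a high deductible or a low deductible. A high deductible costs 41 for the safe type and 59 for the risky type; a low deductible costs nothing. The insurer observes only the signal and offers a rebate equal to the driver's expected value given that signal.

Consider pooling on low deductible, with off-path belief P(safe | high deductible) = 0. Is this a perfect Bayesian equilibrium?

At the pooled signal (low deductible) the insurer holds the prior 2/3 and pays 2/3·106 + 1/3·31 = 81. Off-path (high deductible) belief 0 gives 0·106 + 1·31 = 31.
Safe: low deductible gives 81 − 0 = 81; high deductible gives 31 − 41 = -10. Stays. ✓
Risky: low deductible gives 81 − 0 = 81; high deductible gives 31 − 59 = -28. Stays. ✓

Yes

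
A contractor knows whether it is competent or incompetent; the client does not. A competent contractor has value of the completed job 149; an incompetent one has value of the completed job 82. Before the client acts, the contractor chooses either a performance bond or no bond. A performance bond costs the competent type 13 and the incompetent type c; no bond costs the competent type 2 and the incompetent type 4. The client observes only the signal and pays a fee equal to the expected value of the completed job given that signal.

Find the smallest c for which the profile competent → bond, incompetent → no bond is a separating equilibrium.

Under separation: bond → competent (pays 149); no bond → incompetent (pays 82).
Competent: 149 − 13 = 136 ≥ 82 − 2 = 80. Holds regardless of c. ✓
Incompetent: 82 − 4 ≥ 149 − c, so c ≥ 149 − 78 = 71.

71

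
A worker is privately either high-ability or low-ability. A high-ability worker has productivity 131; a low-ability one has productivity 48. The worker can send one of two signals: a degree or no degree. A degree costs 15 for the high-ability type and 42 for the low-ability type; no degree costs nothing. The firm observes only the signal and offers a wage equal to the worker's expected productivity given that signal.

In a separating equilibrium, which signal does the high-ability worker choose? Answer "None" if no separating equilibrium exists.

None

Try high-ability → degree, low-ability → no degree:
  If types separate, degree earns payment 131 and no degree earns 48.
  High-ability: degree gives 131 − 15 = 116; no degree gives 48 − 0 = 48. No deviation. ✓
  Low-ability: no degree gives 48 − 0 = 48; degree gives 131 − 42 = 89. Would deviate. ✗
Try high-ability → no degree, low-ability → degree:
  If types separate, no degree earns payment 131 and degree earns 48.
  High-ability: no degree gives 131 − 0 = 131; degree gives 48 − 15 = 33. No deviation. ✓
  Low-ability: degree gives 48 − 42 = 6; no degree gives 131 − 0 = 131. Would deviate. ✗
Neither assignment is incentive-compatible.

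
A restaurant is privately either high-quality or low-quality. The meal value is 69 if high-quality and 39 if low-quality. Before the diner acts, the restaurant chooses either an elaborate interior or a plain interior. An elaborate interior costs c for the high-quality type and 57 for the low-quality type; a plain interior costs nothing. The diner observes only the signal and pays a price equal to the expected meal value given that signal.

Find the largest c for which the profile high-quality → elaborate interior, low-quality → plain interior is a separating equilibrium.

30

Under separation: elaborate interior → high-quality (pays 69); plain interior → low-quality (pays 39).
Low-quality: 39 − 0 = 39 ≥ 69 − 57 = 12. Holds regardless of c. ✓
High-quality: 69 − c ≥ 39 − 0, so c ≤ 69 − 39 = 30.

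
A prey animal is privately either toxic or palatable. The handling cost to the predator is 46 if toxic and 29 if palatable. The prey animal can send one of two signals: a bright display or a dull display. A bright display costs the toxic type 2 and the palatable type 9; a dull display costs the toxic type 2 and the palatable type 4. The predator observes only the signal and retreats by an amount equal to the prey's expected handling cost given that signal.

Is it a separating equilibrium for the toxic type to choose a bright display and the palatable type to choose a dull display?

If types separate, bright display earns payment 46 and dull display earns 29.
Toxic: bright display gives 46 − 2 = 44; dull display gives 29 − 2 = 27. No deviation. ✓
Palatable: dull display gives 29 − 4 = 25; bright display gives 46 − 9 = 37. Would deviate. ✗

No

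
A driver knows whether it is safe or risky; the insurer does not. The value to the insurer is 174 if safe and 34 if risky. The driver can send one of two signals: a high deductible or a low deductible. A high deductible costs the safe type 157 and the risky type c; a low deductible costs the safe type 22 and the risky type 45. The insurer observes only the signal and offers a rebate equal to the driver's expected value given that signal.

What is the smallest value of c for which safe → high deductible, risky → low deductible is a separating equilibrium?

185

Under separation: high deductible → safe (pays 174); low deductible → risky (pays 34).
Safe: 174 − 157 = 17 ≥ 34 − 22 = 12. Holds regardless of c. ✓
Risky: 34 − 45 ≥ 174 − c, so c ≥ 174 − -11 = 185.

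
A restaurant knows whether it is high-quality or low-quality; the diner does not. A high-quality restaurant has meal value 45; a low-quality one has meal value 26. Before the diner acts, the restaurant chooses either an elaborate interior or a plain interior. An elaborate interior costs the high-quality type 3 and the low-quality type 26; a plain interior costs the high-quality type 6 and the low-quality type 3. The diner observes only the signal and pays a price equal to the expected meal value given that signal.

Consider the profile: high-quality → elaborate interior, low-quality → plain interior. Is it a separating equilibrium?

Yes

Under separation the diner infers type exactly: elaborate interior → high-quality (pays 45), plain interior → low-quality (pays 26).
High-quality: elaborate interior gives 45 − 3 = 42; plain interior gives 26 − 6 = 20. No deviation. ✓
Low-quality: plain interior gives 26 − 3 = 23; elaborate interior gives 45 − 26 = 19. No deviation. ✓
Neither type gains from mimicking the other.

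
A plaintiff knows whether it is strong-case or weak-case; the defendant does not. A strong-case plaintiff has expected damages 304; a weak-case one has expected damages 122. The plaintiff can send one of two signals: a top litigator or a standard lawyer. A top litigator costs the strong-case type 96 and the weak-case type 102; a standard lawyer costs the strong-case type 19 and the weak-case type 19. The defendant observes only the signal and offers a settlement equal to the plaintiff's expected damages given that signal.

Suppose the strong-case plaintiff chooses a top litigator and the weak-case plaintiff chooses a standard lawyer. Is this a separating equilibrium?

No

Under separation the defendant infers type exactly: top litigator → strong-case (pays 304), standard lawyer → weak-case (pays 122).
Strong-case: top litigator gives 304 − 96 = 208; standard lawyer gives 122 − 19 = 103. No deviation. ✓
Weak-case: standard lawyer gives 122 − 19 = 103; top litigator gives 304 − 102 = 202. Would deviate. ✗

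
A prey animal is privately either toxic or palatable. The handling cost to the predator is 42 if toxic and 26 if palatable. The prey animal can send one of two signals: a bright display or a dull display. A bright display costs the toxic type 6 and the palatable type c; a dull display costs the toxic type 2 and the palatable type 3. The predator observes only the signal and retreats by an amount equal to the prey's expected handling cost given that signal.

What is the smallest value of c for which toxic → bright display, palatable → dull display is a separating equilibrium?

Under separation: bright display → toxic (pays 42); dull display → palatable (pays 26).
Toxic: 42 − 6 = 36 ≥ 26 − 2 = 24. Holds regardless of c. ✓
Palatable: 26 − 3 ≥ 42 − c, so c ≥ 42 − 23 = 19.

19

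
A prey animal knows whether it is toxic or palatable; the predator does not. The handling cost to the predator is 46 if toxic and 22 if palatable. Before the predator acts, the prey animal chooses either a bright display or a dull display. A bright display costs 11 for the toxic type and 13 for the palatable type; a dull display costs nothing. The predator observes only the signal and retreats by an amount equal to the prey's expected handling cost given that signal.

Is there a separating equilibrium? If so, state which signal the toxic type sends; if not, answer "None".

Try toxic → bright display, palatable → dull display:
  Under separation the predator infers type exactly: bright display → toxic (pays 46), dull display → palatable (pays 22).
  Toxic: bright display gives 46 − 11 = 35; dull display gives 22 − 0 = 22. No deviation. ✓
  Palatable: dull display gives 22 − 0 = 22; bright display gives 46 − 13 = 33. Would deviate. ✗
Try toxic → dull display, palatable → bright display:
  Under separation the predator infers type exactly: dull display → toxic (pays 46), bright display → palatable (pays 22).
  Toxic: dull display gives 46 − 0 = 46; bright display gives 22 − 11 = 11. No deviation. ✓
  Palatable: bright display gives 22 − 13 = 9; dull display gives 46 − 0 = 46. Would deviate. ✗
Neither assignment is incentive-compatible.

None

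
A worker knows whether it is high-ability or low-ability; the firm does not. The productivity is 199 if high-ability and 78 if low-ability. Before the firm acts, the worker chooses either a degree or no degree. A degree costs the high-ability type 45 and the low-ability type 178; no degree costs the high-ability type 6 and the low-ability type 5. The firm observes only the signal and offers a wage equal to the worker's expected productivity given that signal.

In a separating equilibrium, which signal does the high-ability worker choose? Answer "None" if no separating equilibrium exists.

Try high-ability → degree, low-ability → no degree:
  Under separation the firm infers type exactly: degree → high-ability (pays 199), no degree → low-ability (pays 78).
  High-ability: degree gives 199 − 45 = 154; no degree gives 78 − 6 = 72. No deviation. ✓
  Low-ability: no degree gives 78 − 5 = 73; degree gives 199 − 178 = 21. No deviation. ✓
Both hold — the high-ability type sends degree.

degree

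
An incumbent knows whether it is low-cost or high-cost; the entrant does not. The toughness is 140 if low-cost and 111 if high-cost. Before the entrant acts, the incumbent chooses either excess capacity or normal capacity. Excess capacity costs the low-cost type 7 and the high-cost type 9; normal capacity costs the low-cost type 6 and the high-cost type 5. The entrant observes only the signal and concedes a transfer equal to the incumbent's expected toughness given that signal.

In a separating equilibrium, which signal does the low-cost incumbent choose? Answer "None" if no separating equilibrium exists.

None

Try low-cost → excess capacity, high-cost → normal capacity:
  If types separate, excess capacity earns payment 140 and normal capacity earns 111.
  Low-cost: excess capacity gives 140 − 7 = 133; normal capacity gives 111 − 6 = 105. No deviation. ✓
  High-cost: normal capacity gives 111 − 5 = 106; excess capacity gives 140 − 9 = 131. Would deviate. ✗
Try low-cost → normal capacity, high-cost → excess capacity:
  If types separate, normal capacity earns payment 140 and excess capacity earns 111.
  Low-cost: normal capacity gives 140 − 6 = 134; excess capacity gives 111 − 7 = 104. No deviation. ✓
  High-cost: excess capacity gives 111 − 9 = 102; normal capacity gives 140 − 5 = 135. Would deviate. ✗
Neither assignment is incentive-compatible.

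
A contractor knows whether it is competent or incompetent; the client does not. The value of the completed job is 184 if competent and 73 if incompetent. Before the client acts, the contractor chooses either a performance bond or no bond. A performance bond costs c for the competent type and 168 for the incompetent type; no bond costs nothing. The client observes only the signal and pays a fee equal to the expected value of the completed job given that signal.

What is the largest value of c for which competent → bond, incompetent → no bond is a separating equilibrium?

111

Under separation: bond → competent (pays 184); no bond → incompetent (pays 73).
Incompetent: 73 − 0 = 73 ≥ 184 − 168 = 16. Holds regardless of c. ✓
Competent: 184 − c ≥ 73 − 0, so c ≤ 184 − 73 = 111.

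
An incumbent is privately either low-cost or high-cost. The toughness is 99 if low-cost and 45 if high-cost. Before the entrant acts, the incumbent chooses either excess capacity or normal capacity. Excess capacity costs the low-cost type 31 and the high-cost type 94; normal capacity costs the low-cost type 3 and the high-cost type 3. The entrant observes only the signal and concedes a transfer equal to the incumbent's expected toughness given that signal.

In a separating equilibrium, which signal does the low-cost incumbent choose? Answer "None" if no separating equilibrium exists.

Try low-cost → excess capacity, high-cost → normal capacity:
  If types separate, excess capacity earns payment 99 and normal capacity earns 45.
  Low-cost: excess capacity gives 99 − 31 = 68; normal capacity gives 45 − 3 = 42. No deviation. ✓
  High-cost: normal capacity gives 45 − 3 = 42; excess capacity gives 99 − 94 = 5. No deviation. ✓
Both hold — the low-cost type sends excess capacity.

excess capacity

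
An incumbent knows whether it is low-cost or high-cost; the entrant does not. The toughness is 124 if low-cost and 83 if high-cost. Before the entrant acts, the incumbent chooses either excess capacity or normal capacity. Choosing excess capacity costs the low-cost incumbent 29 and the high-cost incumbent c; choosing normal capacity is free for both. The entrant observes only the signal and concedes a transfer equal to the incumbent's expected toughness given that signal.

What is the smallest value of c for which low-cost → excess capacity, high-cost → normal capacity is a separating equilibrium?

41

Under separation: excess capacity → low-cost (pays 124); normal capacity → high-cost (pays 83).
Low-cost: 124 − 29 = 95 ≥ 83 − 0 = 83. Holds regardless of c. ✓
High-cost: 83 − 0 ≥ 124 − c, so c ≥ 124 − 83 = 41.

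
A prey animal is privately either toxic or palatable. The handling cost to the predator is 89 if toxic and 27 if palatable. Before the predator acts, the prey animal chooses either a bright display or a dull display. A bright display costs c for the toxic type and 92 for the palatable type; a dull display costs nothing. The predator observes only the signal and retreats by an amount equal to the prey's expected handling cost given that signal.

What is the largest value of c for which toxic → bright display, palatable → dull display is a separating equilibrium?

Under separation: bright display → toxic (pays 89); dull display → palatable (pays 27).
Palatable: 27 − 0 = 27 ≥ 89 − 92 = -3. Holds regardless of c. ✓
Toxic: 89 − c ≥ 27 − 0, so c ≤ 89 − 27 = 62.

62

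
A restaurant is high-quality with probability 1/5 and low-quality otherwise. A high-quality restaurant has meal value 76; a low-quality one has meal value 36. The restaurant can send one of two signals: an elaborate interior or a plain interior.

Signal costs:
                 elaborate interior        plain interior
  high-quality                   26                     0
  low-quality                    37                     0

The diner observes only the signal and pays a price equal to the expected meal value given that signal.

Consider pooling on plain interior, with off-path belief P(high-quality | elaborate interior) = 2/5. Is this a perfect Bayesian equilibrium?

Yes

On the equilibrium path (plain interior) the diner holds the prior 1/5 and pays 1/5·76 + 4/5·36 = 44. Off-path (elaborate interior) belief 2/5 gives 2/5·76 + 3/5·36 = 52.
High-quality: plain interior gives 44 − 0 = 44; elaborate interior gives 52 − 26 = 26. Stays. ✓
Low-quality: plain interior gives 44 − 0 = 44; elaborate interior gives 52 − 37 = 15. Stays. ✓
Beliefs are Bayes-consistent on-path and both types best-respond.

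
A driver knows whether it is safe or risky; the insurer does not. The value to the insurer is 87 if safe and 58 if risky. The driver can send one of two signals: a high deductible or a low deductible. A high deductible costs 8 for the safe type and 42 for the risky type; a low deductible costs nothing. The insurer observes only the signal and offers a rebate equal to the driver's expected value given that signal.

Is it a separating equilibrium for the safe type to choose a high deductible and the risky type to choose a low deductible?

If types separate, high deductible earns payment 87 and low deductible earns 58.
Safe: high deductible gives 87 − 8 = 79; low deductible gives 58 − 0 = 58. No deviation. ✓
Risky: low deductible gives 58 − 0 = 58; high deductible gives 87 − 42 = 45. No deviation. ✓
Neither type gains from mimicking the other.

Yes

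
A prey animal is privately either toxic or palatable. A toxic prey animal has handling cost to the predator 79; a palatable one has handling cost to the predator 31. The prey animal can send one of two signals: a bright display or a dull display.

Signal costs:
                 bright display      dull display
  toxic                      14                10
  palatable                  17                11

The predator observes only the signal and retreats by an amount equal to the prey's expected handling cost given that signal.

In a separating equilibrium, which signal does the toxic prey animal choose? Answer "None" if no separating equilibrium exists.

Try toxic → bright display, palatable → dull display:
  If types separate, bright display earns payment 79 and dull display earns 31.
  Toxic: bright display gives 79 − 14 = 65; dull display gives 31 − 10 = 21. No deviation. ✓
  Palatable: dull display gives 31 − 11 = 20; bright display gives 79 − 17 = 62. Would deviate. ✗
Try toxic → dull display, palatable → bright display:
  If types separate, dull display earns payment 79 and bright display earns 31.
  Toxic: dull display gives 79 − 10 = 69; bright display gives 31 − 14 = 17. No deviation. ✓
  Palatable: bright display gives 31 − 17 = 14; dull display gives 79 − 11 = 68. Would deviate. ✗
Neither assignment is incentive-compatible.

None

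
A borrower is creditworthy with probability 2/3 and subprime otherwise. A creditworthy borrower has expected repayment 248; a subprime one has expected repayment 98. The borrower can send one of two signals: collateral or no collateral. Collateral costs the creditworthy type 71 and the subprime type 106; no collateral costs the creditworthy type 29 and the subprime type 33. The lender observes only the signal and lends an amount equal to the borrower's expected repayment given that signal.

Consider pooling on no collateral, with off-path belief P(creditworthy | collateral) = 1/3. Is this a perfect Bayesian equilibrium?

Yes

At the pooled signal (no collateral) the lender holds the prior 2/3 and pays 2/3·248 + 1/3·98 = 198. Off-path (collateral) belief 1/3 gives 1/3·248 + 2/3·98 = 148.
Creditworthy: no collateral gives 198 − 29 = 169; collateral gives 148 − 71 = 77. Stays. ✓
Subprime: no collateral gives 198 − 33 = 165; collateral gives 148 − 106 = 42. Stays. ✓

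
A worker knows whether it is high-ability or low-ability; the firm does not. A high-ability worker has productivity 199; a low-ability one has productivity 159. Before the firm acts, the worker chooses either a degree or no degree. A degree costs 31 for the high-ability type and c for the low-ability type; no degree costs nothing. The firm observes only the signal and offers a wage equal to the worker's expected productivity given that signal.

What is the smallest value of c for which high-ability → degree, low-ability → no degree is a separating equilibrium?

Under separation: degree → high-ability (pays 199); no degree → low-ability (pays 159).
High-ability: 199 − 31 = 168 ≥ 159 − 0 = 159. Holds regardless of c. ✓
Low-ability: 159 − 0 ≥ 199 − c, so c ≥ 199 − 159 = 40.

40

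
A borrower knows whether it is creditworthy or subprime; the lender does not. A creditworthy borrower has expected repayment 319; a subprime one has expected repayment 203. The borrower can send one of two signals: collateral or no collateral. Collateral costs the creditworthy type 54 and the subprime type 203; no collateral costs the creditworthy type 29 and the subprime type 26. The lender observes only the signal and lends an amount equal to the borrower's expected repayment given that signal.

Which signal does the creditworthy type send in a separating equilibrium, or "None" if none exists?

collateral

Try creditworthy → collateral, subprime → no collateral:
  If types separate, collateral earns payment 319 and no collateral earns 203.
  Creditworthy: collateral gives 319 − 54 = 265; no collateral gives 203 − 29 = 174. No deviation. ✓
  Subprime: no collateral gives 203 − 26 = 177; collateral gives 319 − 203 = 116. No deviation. ✓
Both hold — the creditworthy type sends collateral.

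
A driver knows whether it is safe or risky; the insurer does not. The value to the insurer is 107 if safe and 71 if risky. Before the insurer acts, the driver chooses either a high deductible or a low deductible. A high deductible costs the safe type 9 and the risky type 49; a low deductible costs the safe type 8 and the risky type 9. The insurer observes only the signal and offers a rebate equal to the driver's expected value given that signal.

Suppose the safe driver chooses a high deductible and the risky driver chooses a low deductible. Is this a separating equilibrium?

If types separate, high deductible earns payment 107 and low deductible earns 71.
Safe: high deductible gives 107 − 9 = 98; low deductible gives 71 − 8 = 63. No deviation. ✓
Risky: low deductible gives 71 − 9 = 62; high deductible gives 107 − 49 = 58. No deviation. ✓
Neither type gains from mimicking the other.

Yes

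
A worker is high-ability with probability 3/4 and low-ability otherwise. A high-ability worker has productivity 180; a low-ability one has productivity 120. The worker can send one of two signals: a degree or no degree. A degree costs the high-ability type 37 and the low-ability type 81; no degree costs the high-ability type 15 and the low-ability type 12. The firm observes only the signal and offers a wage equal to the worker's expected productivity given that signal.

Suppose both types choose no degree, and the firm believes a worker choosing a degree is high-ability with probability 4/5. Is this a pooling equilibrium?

At the pooled signal (no degree) the firm holds the prior 3/4 and pays 3/4·180 + 1/4·120 = 165. Off-path (degree) belief 4/5 gives 4/5·180 + 1/5·120 = 168.
High-ability: no degree gives 165 − 15 = 150; degree gives 168 − 37 = 131. Stays. ✓
Low-ability: no degree gives 165 − 12 = 153; degree gives 168 − 81 = 87. Stays. ✓

Yes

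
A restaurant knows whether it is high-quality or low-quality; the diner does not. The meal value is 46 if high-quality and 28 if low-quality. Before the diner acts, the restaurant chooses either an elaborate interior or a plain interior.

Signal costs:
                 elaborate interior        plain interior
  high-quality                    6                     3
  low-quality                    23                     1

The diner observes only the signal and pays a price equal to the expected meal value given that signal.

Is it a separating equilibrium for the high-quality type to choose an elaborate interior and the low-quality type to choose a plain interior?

If types separate, elaborate interior earns payment 46 and plain interior earns 28.
High-quality: elaborate interior gives 46 − 6 = 40; plain interior gives 28 − 3 = 25. No deviation. ✓
Low-quality: plain interior gives 28 − 1 = 27; elaborate interior gives 46 − 23 = 23. No deviation. ✓
Both incentive constraints hold.

Yes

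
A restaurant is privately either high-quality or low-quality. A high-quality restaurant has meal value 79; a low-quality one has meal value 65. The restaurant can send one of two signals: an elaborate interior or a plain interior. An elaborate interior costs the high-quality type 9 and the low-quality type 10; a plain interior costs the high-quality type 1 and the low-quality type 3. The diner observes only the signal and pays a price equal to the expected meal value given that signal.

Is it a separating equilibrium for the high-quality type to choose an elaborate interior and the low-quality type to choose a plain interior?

Under separation the diner infers type exactly: elaborate interior → high-quality (pays 79), plain interior → low-quality (pays 65).
High-quality: elaborate interior gives 79 − 9 = 70; plain interior gives 65 − 1 = 64. No deviation. ✓
Low-quality: plain interior gives 65 − 3 = 62; elaborate interior gives 79 − 10 = 69. Would deviate. ✗

No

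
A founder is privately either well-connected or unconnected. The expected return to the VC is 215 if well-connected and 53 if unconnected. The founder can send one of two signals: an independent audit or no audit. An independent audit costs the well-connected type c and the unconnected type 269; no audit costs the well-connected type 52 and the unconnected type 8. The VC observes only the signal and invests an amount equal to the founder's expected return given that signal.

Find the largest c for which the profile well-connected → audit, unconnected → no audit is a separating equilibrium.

214

Under separation: audit → well-connected (pays 215); no audit → unconnected (pays 53).
Unconnected: 53 − 8 = 45 ≥ 215 − 269 = -54. Holds regardless of c. ✓
Well-connected: 215 − c ≥ 53 − 52, so c ≤ 215 − 1 = 214.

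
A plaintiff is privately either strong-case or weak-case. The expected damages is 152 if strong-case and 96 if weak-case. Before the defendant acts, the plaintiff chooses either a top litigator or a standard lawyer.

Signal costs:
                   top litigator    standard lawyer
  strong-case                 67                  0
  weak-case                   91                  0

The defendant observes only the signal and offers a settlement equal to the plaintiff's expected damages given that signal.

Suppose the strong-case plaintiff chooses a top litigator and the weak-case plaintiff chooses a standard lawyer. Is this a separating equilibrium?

If types separate, top litigator earns payment 152 and standard lawyer earns 96.
Strong-case: top litigator gives 152 − 67 = 85; standard lawyer gives 96 − 0 = 96. Would deviate. ✗
Weak-case: standard lawyer gives 96 − 0 = 96; top litigator gives 152 − 91 = 61. No deviation. ✓

No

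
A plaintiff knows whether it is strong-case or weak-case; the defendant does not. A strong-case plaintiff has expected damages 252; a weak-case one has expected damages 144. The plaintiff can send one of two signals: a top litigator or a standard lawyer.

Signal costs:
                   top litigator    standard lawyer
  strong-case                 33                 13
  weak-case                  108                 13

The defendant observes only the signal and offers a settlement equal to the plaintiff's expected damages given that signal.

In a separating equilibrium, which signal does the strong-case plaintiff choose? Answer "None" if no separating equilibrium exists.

Try strong-case → top litigator, weak-case → standard lawyer:
  If types separate, top litigator earns payment 252 and standard lawyer earns 144.
  Strong-case: top litigator gives 252 − 33 = 219; standard lawyer gives 144 − 13 = 131. No deviation. ✓
  Weak-case: standard lawyer gives 144 − 13 = 131; top litigator gives 252 − 108 = 144. Would deviate. ✗
Try strong-case → standard lawyer, weak-case → top litigator:
  If types separate, standard lawyer earns payment 252 and top litigator earns 144.
  Strong-case: standard lawyer gives 252 − 13 = 239; top litigator gives 144 − 33 = 111. No deviation. ✓
  Weak-case: top litigator gives 144 − 108 = 36; standard lawyer gives 252 − 13 = 239. Would deviate. ✗
Neither assignment is incentive-compatible.

None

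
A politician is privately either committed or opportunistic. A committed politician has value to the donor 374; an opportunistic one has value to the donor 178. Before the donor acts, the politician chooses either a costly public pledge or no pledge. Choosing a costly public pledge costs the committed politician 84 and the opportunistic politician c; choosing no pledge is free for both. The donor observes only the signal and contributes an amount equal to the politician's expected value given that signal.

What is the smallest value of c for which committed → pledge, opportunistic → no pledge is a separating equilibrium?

196

Under separation: pledge → committed (pays 374); no pledge → opportunistic (pays 178).
Committed: 374 − 84 = 290 ≥ 178 − 0 = 178. Holds regardless of c. ✓
Opportunistic: 178 − 0 ≥ 374 − c, so c ≥ 374 − 178 = 196.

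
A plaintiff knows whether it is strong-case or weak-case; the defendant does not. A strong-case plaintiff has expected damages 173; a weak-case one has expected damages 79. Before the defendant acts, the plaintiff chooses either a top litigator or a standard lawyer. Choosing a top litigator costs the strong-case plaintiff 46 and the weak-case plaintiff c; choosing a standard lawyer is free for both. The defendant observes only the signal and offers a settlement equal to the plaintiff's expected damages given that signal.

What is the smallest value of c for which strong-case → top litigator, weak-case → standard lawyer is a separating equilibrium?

94

Under separation: top litigator → strong-case (pays 173); standard lawyer → weak-case (pays 79).
Strong-case: 173 − 46 = 127 ≥ 79 − 0 = 79. Holds regardless of c. ✓
Weak-case: 79 − 0 ≥ 173 − c, so c ≥ 173 − 79 = 94.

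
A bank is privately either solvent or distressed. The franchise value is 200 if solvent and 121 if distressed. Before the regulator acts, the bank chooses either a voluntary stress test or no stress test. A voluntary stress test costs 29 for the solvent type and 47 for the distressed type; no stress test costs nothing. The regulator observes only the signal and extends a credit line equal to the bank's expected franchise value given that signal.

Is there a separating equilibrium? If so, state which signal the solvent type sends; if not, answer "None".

Try solvent → stress test, distressed → no stress test:
  Under separation the regulator infers type exactly: stress test → solvent (pays 200), no stress test → distressed (pays 121).
  Solvent: stress test gives 200 − 29 = 171; no stress test gives 121 − 0 = 121. No deviation. ✓
  Distressed: no stress test gives 121 − 0 = 121; stress test gives 200 − 47 = 153. Would deviate. ✗
Try solvent → no stress test, distressed → stress test:
  Under separation the regulator infers type exactly: no stress test → solvent (pays 200), stress test → distressed (pays 121).
  Solvent: no stress test gives 200 − 0 = 200; stress test gives 121 − 29 = 92. No deviation. ✓
  Distressed: stress test gives 121 − 47 = 74; no stress test gives 200 − 0 = 200. Would deviate. ✗
Neither assignment is incentive-compatible.

None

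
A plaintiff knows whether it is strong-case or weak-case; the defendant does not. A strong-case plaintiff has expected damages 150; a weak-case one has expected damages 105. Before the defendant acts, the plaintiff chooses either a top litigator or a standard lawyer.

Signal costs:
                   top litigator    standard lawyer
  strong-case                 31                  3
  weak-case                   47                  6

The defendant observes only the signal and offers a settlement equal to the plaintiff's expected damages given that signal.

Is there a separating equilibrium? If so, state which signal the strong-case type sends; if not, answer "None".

Try strong-case → top litigator, weak-case → standard lawyer:
  Under separation the defendant infers type exactly: top litigator → strong-case (pays 150), standard lawyer → weak-case (pays 105).
  Strong-case: top litigator gives 150 − 31 = 119; standard lawyer gives 105 − 3 = 102. No deviation. ✓
  Weak-case: standard lawyer gives 105 − 6 = 99; top litigator gives 150 − 47 = 103. Would deviate. ✗
Try strong-case → standard lawyer, weak-case → top litigator:
  Under separation the defendant infers type exactly: standard lawyer → strong-case (pays 150), top litigator → weak-case (pays 105).
  Strong-case: standard lawyer gives 150 − 3 = 147; top litigator gives 105 − 31 = 74. No deviation. ✓
  Weak-case: top litigator gives 105 − 47 = 58; standard lawyer gives 150 − 6 = 144. Would deviate. ✗
Neither assignment is incentive-compatible.

None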